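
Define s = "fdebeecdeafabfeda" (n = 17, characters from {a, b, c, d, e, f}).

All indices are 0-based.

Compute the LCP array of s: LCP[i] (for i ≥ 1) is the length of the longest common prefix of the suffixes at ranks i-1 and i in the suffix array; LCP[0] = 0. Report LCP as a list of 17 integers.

rank | idx | suffix
   0 |  16 | a
   1 |  11 | abfeda
   2 |   9 | afabfeda
   3 |   3 | beecdeafabfeda
   4 |  12 | bfeda
   5 |   6 | cdeafabfeda
   6 |  15 | da
   7 |   7 | deafabfeda
   8 |   1 | debeecdeafabfeda
   9 |   8 | eafabfeda
  10 |   2 | ebeecdeafabfeda
  11 |   5 | ecdeafabfeda
  12 |  14 | eda
  13 |   4 | eecdeafabfeda
  14 |  10 | fabfeda
  15 |   0 | fdebeecdeafabfeda
  16 |  13 | feda

SA = [16, 11, 9, 3, 12, 6, 15, 7, 1, 8, 2, 5, 14, 4, 10, 0, 13]
[i] adj suffixes → lcp
  [1] 16/11 → 1 ('a')
  [2] 11/9 → 1 ('a')
  [3] 9/3 → 0 ('')
  [4] 3/12 → 1 ('b')
  [5] 12/6 → 0 ('')
  [6] 6/15 → 0 ('')
  [7] 15/7 → 1 ('d')
  [8] 7/1 → 2 ('de')
  [9] 1/8 → 0 ('')
  [10] 8/2 → 1 ('e')
  [11] 2/5 → 1 ('e')
  [12] 5/14 → 1 ('e')
  [13] 14/4 → 1 ('e')
  [14] 4/10 → 0 ('')
  [15] 10/0 → 1 ('f')
  [16] 0/13 → 1 ('f')

[0, 1, 1, 0, 1, 0, 0, 1, 2, 0, 1, 1, 1, 1, 0, 1, 1]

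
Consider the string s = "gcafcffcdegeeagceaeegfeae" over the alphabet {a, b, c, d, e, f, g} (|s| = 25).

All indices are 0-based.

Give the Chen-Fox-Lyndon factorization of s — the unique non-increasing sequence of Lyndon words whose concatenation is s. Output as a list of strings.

["g", "c", "afcffcdegeeagce", "aeegfe", "ae"]

emit factor 1: 'g' (i=0, period=1)
emit factor 2: 'c' (i=1, period=1)
emit factor 3: 'afcffcdegeeagce' (i=2, period=15)
emit factor 4: 'aeegfe' (i=17, period=6)
emit factor 5: 'ae' (i=23, period=2)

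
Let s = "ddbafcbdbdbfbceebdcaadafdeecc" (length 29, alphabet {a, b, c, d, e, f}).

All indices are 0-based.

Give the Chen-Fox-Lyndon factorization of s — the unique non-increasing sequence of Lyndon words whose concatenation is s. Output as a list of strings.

["d", "d", "b", "afcbdbdbfbceebdc", "aadafdeecc"]

emit factor 1: 'd' (i=0, period=1)
emit factor 2: 'd' (i=1, period=1)
emit factor 3: 'b' (i=2, period=1)
emit factor 4: 'afcbdbdbfbceebdc' (i=3, period=16)
emit factor 5: 'aadafdeecc' (i=19, period=10)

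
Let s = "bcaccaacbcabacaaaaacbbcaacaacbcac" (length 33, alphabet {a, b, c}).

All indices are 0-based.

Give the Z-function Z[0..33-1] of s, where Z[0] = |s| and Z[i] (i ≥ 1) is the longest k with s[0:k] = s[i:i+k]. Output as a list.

[33, 0, 0, 0, 0, 0, 0, 0, 3, 0, 0, 1, 0, 0, 0, 0, 0, 0, 0, 0, 1, 3, 0, 0, 0, 0, 0, 0, 0, 4, 0, 0, 0]

Z[0]=33
i=1: outside box; Z[1]=0
i=2: outside box; Z[2]=0
i=3: outside box; Z[3]=0
i=4: outside box; Z[4]=0
i=5: outside box; Z[5]=0
i=6: outside box; Z[6]=0
i=7: outside box; Z[7]=0
i=8: outside box; Z[8]=3 scan→box=[8,11)
i=9: min(r-i=2, Z[1]=0)=0; Z[9]=0
i=10: min(r-i=1, Z[2]=0)=0; Z[10]=0
i=11: outside box; Z[11]=1 scan→box=[11,12)
i=12: outside box; Z[12]=0
i=13: outside box; Z[13]=0
i=14: outside box; Z[14]=0
i=15: outside box; Z[15]=0
i=16: outside box; Z[16]=0
i=17: outside box; Z[17]=0
i=18: outside box; Z[18]=0
i=19: outside box; Z[19]=0
i=20: outside box; Z[20]=1 scan→box=[20,21)
i=21: outside box; Z[21]=3 scan→box=[21,24)
i=22: min(r-i=2, Z[1]=0)=0; Z[22]=0
i=23: min(r-i=1, Z[2]=0)=0; Z[23]=0
i=24: outside box; Z[24]=0
i=25: outside box; Z[25]=0
i=26: outside box; Z[26]=0
i=27: outside box; Z[27]=0
i=28: outside box; Z[28]=0
i=29: outside box; Z[29]=4 scan→box=[29,33)
i=30: min(r-i=3, Z[1]=0)=0; Z[30]=0
i=31: min(r-i=2, Z[2]=0)=0; Z[31]=0
i=32: min(r-i=1, Z[3]=0)=0; Z[32]=0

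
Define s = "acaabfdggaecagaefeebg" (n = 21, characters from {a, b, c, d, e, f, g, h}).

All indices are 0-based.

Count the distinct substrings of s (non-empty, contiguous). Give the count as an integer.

213

sorted suffixes:
  #0 SA[0]=2  'aabfdggaecagaefeebg'
  #1 SA[1]=3  'abfdggaecagaefeebg'
  #2 SA[2]=0  'acaabfdggaecagaefeebg'
  #3 SA[3]=9  'aecagaefeebg'
  #4 SA[4]=14  'aefeebg'
  #5 SA[5]=12  'agaefeebg'
  #6 SA[6]=4  'bfdggaecagaefeebg'
  #7 SA[7]=19  'bg'
  #8 SA[8]=1  'caabfdggaecagaefeebg'
  #9 SA[9]=11  'cagaefeebg'
  #10 SA[10]=6  'dggaecagaefeebg'
  #11 SA[11]=18  'ebg'
  #12 SA[12]=10  'ecagaefeebg'
  #13 SA[13]=17  'eebg'
  #14 SA[14]=15  'efeebg'
  #15 SA[15]=5  'fdggaecagaefeebg'
  #16 SA[16]=16  'feebg'
  #17 SA[17]=20  'g'
  #18 SA[18]=8  'gaecagaefeebg'
  #19 SA[19]=13  'gaefeebg'
  #20 SA[20]=7  'ggaecagaefeebg'

SA = [2, 3, 0, 9, 14, 12, 4, 19, 1, 11, 6, 18, 10, 17, 15, 5, 16, 20, 8, 13, 7]
rank  pair      lcp
   1  s[2:],s[3:]  1  'a'
   2  s[3:],s[0:]  1  'a'
   3  s[0:],s[9:]  1  'a'
   4  s[9:],s[14:]  2  'ae'
   5  s[14:],s[12:]  1  'a'
   6  s[12:],s[4:]  0  ''
   7  s[4:],s[19:]  1  'b'
   8  s[19:],s[1:]  0  ''
   9  s[1:],s[11:]  2  'ca'
  10  s[11:],s[6:]  0  ''
  11  s[6:],s[18:]  0  ''
  12  s[18:],s[10:]  1  'e'
  13  s[10:],s[17:]  1  'e'
  14  s[17:],s[15:]  1  'e'
  15  s[15:],s[5:]  0  ''
  16  s[5:],s[16:]  1  'f'
  17  s[16:],s[20:]  0  ''
  18  s[20:],s[8:]  1  'g'
  19  s[8:],s[13:]  3  'gae'
  20  s[13:],s[7:]  1  'g'

n(n+1)/2 = 21·22/2 = 231
Σ LCP = 0 + 1 + 1 + 1 + 2 + 1 + 0 + 1 + 0 + 2 + 0 + 0 + 1 + 1 + 1 + 0 + 1 + 0 + 1 + 3 + 1 = 18
distinct = 231 − 18 = 213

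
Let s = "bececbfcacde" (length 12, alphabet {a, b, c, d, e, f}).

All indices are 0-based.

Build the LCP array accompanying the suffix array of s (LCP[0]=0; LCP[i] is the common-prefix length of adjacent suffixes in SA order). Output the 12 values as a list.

rank | idx | suffix
   0 |   8 | acde
   1 |   0 | bececbfcacde
   2 |   5 | bfcacde
   3 |   7 | cacde
   4 |   4 | cbfcacde
   5 |   9 | cde
   6 |   2 | cecbfcacde
   7 |  10 | de
   8 |  11 | e
   9 |   3 | ecbfcacde
  10 |   1 | ececbfcacde
  11 |   6 | fcacde

SA = [8, 0, 5, 7, 4, 9, 2, 10, 11, 3, 1, 6]
[i] adj suffixes → lcp
  [1] 8/0 → 0 ('')
  [2] 0/5 → 1 ('b')
  [3] 5/7 → 0 ('')
  [4] 7/4 → 1 ('c')
  [5] 4/9 → 1 ('c')
  [6] 9/2 → 1 ('c')
  [7] 2/10 → 0 ('')
  [8] 10/11 → 0 ('')
  [9] 11/3 → 1 ('e')
  [10] 3/1 → 2 ('ec')
  [11] 1/6 → 0 ('')

[0, 0, 1, 0, 1, 1, 1, 0, 0, 1, 2, 0]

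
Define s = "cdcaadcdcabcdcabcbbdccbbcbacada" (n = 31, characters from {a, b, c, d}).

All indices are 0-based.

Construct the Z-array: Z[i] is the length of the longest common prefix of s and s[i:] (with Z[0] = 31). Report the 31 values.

Z[0]=31
i=1: outside box; Z[1]=0
i=2: outside box; Z[2]=1 scan→box=[2,3)
i=3: outside box; Z[3]=0
i=4: outside box; Z[4]=0
i=5: outside box; Z[5]=0
i=6: outside box; Z[6]=4 scan→box=[6,10)
i=7: min(r-i=3, Z[1]=0)=0; Z[7]=0
i=8: min(r-i=2, Z[2]=1)=1; Z[8]=1
i=9: min(r-i=1, Z[3]=0)=0; Z[9]=0
i=10: outside box; Z[10]=0
i=11: outside box; Z[11]=4 scan→box=[11,15)
i=12: min(r-i=3, Z[1]=0)=0; Z[12]=0
i=13: min(r-i=2, Z[2]=1)=1; Z[13]=1
i=14: min(r-i=1, Z[3]=0)=0; Z[14]=0
i=15: outside box; Z[15]=0
i=16: outside box; Z[16]=1 scan→box=[16,17)
i=17: outside box; Z[17]=0
i=18: outside box; Z[18]=0
i=19: outside box; Z[19]=0
i=20: outside box; Z[20]=1 scan→box=[20,21)
i=21: outside box; Z[21]=1 scan→box=[21,22)
i=22: outside box; Z[22]=0
i=23: outside box; Z[23]=0
i=24: outside box; Z[24]=1 scan→box=[24,25)
i=25: outside box; Z[25]=0
i=26: outside box; Z[26]=0
i=27: outside box; Z[27]=1 scan→box=[27,28)
i=28: outside box; Z[28]=0
i=29: outside box; Z[29]=0
i=30: outside box; Z[30]=0

[31, 0, 1, 0, 0, 0, 4, 0, 1, 0, 0, 4, 0, 1, 0, 0, 1, 0, 0, 0, 1, 1, 0, 0, 1, 0, 0, 1, 0, 0, 0]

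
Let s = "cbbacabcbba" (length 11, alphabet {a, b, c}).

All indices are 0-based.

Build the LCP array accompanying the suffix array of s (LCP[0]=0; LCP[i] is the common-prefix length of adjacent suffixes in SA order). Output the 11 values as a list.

[0, 1, 1, 0, 2, 1, 3, 1, 0, 1, 4]

sorted suffixes:
  #0 SA[0]=10  'a'
  #1 SA[1]=5  'abcbba'
  #2 SA[2]=3  'acabcbba'
  #3 SA[3]=9  'ba'
  #4 SA[4]=2  'bacabcbba'
  #5 SA[5]=8  'bba'
  #6 SA[6]=1  'bbacabcbba'
  #7 SA[7]=6  'bcbba'
  #8 SA[8]=4  'cabcbba'
  #9 SA[9]=7  'cbba'
  #10 SA[10]=0  'cbbacabcbba'

SA = [10, 5, 3, 9, 2, 8, 1, 6, 4, 7, 0]
i: (SA[i-1],SA[i]) lcp shared
  1: (10,5) 1 'a'
  2: (5,3) 1 'a'
  3: (3,9) 0 ''
  4: (9,2) 2 'ba'
  5: (2,8) 1 'b'
  6: (8,1) 3 'bba'
  7: (1,6) 1 'b'
  8: (6,4) 0 ''
  9: (4,7) 1 'c'
  10: (7,0) 4 'cbba'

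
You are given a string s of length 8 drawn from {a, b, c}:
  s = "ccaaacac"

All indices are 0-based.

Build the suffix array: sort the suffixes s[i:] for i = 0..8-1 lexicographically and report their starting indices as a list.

[2, 3, 6, 4, 7, 1, 5, 0]

rank→(start, suffix):
  0 → (2, 'aaacac')
  1 → (3, 'aacac')
  2 → (6, 'ac')
  3 → (4, 'acac')
  4 → (7, 'c')
  5 → (1, 'caaacac')
  6 → (5, 'cac')
  7 → (0, 'ccaaacac')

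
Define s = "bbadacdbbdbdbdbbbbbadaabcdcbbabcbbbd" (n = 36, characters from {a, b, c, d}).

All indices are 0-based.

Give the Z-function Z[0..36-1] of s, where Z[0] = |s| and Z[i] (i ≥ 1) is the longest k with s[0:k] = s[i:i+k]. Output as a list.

Z[0]=36
i=1: i≥r, start 0; Z[1]=1 extend→box=[1,2)
i=2: i≥r, start 0; Z[2]=0
i=3: i≥r, start 0; Z[3]=0
i=4: i≥r, start 0; Z[4]=0
i=5: i≥r, start 0; Z[5]=0
i=6: i≥r, start 0; Z[6]=0
i=7: i≥r, start 0; Z[7]=2 extend→box=[7,9)
i=8: min(r-i=1, Z[1]=1)=1; Z[8]=1
i=9: i≥r, start 0; Z[9]=0
i=10: i≥r, start 0; Z[10]=1 extend→box=[10,11)
i=11: i≥r, start 0; Z[11]=0
i=12: i≥r, start 0; Z[12]=1 extend→box=[12,13)
i=13: i≥r, start 0; Z[13]=0
i=14: i≥r, start 0; Z[14]=2 extend→box=[14,16)
i=15: min(r-i=1, Z[1]=1)=1; Z[15]=2 extend→box=[15,17)
i=16: min(r-i=1, Z[1]=1)=1; Z[16]=2 extend→box=[16,18)
i=17: min(r-i=1, Z[1]=1)=1; Z[17]=5 extend→box=[17,22)
i=18: min(r-i=4, Z[1]=1)=1; Z[18]=1
i=19: min(r-i=3, Z[2]=0)=0; Z[19]=0
i=20: min(r-i=2, Z[3]=0)=0; Z[20]=0
i=21: min(r-i=1, Z[4]=0)=0; Z[21]=0
i=22: i≥r, start 0; Z[22]=0
i=23: i≥r, start 0; Z[23]=1 extend→box=[23,24)
i=24: i≥r, start 0; Z[24]=0
i=25: i≥r, start 0; Z[25]=0
i=26: i≥r, start 0; Z[26]=0
i=27: i≥r, start 0; Z[27]=3 extend→box=[27,30)
i=28: min(r-i=2, Z[1]=1)=1; Z[28]=1
i=29: min(r-i=1, Z[2]=0)=0; Z[29]=0
i=30: i≥r, start 0; Z[30]=1 extend→box=[30,31)
i=31: i≥r, start 0; Z[31]=0
i=32: i≥r, start 0; Z[32]=2 extend→box=[32,34)
i=33: min(r-i=1, Z[1]=1)=1; Z[33]=2 extend→box=[33,35)
i=34: min(r-i=1, Z[1]=1)=1; Z[34]=1
i=35: i≥r, start 0; Z[35]=0

[36, 1, 0, 0, 0, 0, 0, 2, 1, 0, 1, 0, 1, 0, 2, 2, 2, 5, 1, 0, 0, 0, 0, 1, 0, 0, 0, 3, 1, 0, 1, 0, 2, 2, 1, 0]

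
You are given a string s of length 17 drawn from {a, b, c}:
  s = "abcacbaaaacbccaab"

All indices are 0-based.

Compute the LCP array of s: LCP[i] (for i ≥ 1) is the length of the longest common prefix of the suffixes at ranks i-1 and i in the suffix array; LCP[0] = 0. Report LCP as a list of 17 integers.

rank→(start, suffix):
  0 → (6, 'aaaacbccaab')
  1 → (7, 'aaacbccaab')
  2 → (14, 'aab')
  3 → (8, 'aacbccaab')
  4 → (15, 'ab')
  5 → (0, 'abcacbaaaacbccaab')
  6 → (3, 'acbaaaacbccaab')
  7 → (9, 'acbccaab')
  8 → (16, 'b')
  9 → (5, 'baaaacbccaab')
  10 → (1, 'bcacbaaaacbccaab')
  11 → (11, 'bccaab')
  12 → (13, 'caab')
  13 → (2, 'cacbaaaacbccaab')
  14 → (4, 'cbaaaacbccaab')
  15 → (10, 'cbccaab')
  16 → (12, 'ccaab')

SA = [6, 7, 14, 8, 15, 0, 3, 9, 16, 5, 1, 11, 13, 2, 4, 10, 12]
rank  pair      lcp
   1  s[6:],s[7:]  3  'aaa'
   2  s[7:],s[14:]  2  'aa'
   3  s[14:],s[8:]  2  'aa'
   4  s[8:],s[15:]  1  'a'
   5  s[15:],s[0:]  2  'ab'
   6  s[0:],s[3:]  1  'a'
   7  s[3:],s[9:]  3  'acb'
   8  s[9:],s[16:]  0  ''
   9  s[16:],s[5:]  1  'b'
  10  s[5:],s[1:]  1  'b'
  11  s[1:],s[11:]  2  'bc'
  12  s[11:],s[13:]  0  ''
  13  s[13:],s[2:]  2  'ca'
  14  s[2:],s[4:]  1  'c'
  15  s[4:],s[10:]  2  'cb'
  16  s[10:],s[12:]  1  'c'

[0, 3, 2, 2, 1, 2, 1, 3, 0, 1, 1, 2, 0, 2, 1, 2, 1]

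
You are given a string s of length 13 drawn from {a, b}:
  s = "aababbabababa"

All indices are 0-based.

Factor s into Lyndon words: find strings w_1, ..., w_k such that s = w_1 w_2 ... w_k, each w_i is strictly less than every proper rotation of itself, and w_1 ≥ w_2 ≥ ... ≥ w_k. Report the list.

emit factor 1: 'aababbababab' (i=0, period=12)
emit factor 2: 'a' (i=12, period=1)

["aababbababab", "a"]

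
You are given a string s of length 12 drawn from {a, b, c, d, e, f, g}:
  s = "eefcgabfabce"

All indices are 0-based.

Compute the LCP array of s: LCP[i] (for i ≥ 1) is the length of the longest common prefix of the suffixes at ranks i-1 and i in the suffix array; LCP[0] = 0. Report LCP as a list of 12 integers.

[0, 2, 0, 1, 0, 1, 0, 1, 1, 0, 1, 0]

sorted suffixes:
  #0 SA[0]=8  'abce'
  #1 SA[1]=5  'abfabce'
  #2 SA[2]=9  'bce'
  #3 SA[3]=6  'bfabce'
  #4 SA[4]=10  'ce'
  #5 SA[5]=3  'cgabfabce'
  #6 SA[6]=11  'e'
  #7 SA[7]=0  'eefcgabfabce'
  #8 SA[8]=1  'efcgabfabce'
  #9 SA[9]=7  'fabce'
  #10 SA[10]=2  'fcgabfabce'
  #11 SA[11]=4  'gabfabce'

SA = [8, 5, 9, 6, 10, 3, 11, 0, 1, 7, 2, 4]
rank  pair      lcp
   1  s[8:],s[5:]  2  'ab'
   2  s[5:],s[9:]  0  ''
   3  s[9:],s[6:]  1  'b'
   4  s[6:],s[10:]  0  ''
   5  s[10:],s[3:]  1  'c'
   6  s[3:],s[11:]  0  ''
   7  s[11:],s[0:]  1  'e'
   8  s[0:],s[1:]  1  'e'
   9  s[1:],s[7:]  0  ''
  10  s[7:],s[2:]  1  'f'
  11  s[2:],s[4:]  0  ''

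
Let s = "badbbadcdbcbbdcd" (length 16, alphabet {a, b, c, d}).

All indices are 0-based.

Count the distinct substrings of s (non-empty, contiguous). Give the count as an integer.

rank | idx | suffix
   0 |   1 | adbbadcdbcbbdcd
   1 |   5 | adcdbcbbdcd
   2 |   0 | badbbadcdbcbbdcd
   3 |   4 | badcdbcbbdcd
   4 |   3 | bbadcdbcbbdcd
   5 |  11 | bbdcd
   6 |   9 | bcbbdcd
   7 |  12 | bdcd
   8 |  10 | cbbdcd
   9 |  14 | cd
  10 |   7 | cdbcbbdcd
  11 |  15 | d
  12 |   2 | dbbadcdbcbbdcd
  13 |   8 | dbcbbdcd
  14 |  13 | dcd
  15 |   6 | dcdbcbbdcd

SA = [1, 5, 0, 4, 3, 11, 9, 12, 10, 14, 7, 15, 2, 8, 13, 6]
i: (SA[i-1],SA[i]) lcp shared
  1: (1,5) 2 'ad'
  2: (5,0) 0 ''
  3: (0,4) 3 'bad'
  4: (4,3) 1 'b'
  5: (3,11) 2 'bb'
  6: (11,9) 1 'b'
  7: (9,12) 1 'b'
  8: (12,10) 0 ''
  9: (10,14) 1 'c'
  10: (14,7) 2 'cd'
  11: (7,15) 0 ''
  12: (15,2) 1 'd'
  13: (2,8) 2 'db'
  14: (8,13) 1 'd'
  15: (13,6) 3 'dcd'

n(n+1)/2 = 16·17/2 = 136
Σ LCP = 0 + 2 + 0 + 3 + 1 + 2 + 1 + 1 + 0 + 1 + 2 + 0 + 1 + 2 + 1 + 3 = 20
distinct = 136 − 20 = 116

116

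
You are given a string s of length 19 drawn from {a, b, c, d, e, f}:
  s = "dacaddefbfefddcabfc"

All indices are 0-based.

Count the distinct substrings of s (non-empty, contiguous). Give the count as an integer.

173

rank | idx | suffix
   0 |  15 | abfc
   1 |   1 | acaddefbfefddcabfc
   2 |   3 | addefbfefddcabfc
   3 |  16 | bfc
   4 |   8 | bfefddcabfc
   5 |  18 | c
   6 |  14 | cabfc
   7 |   2 | caddefbfefddcabfc
   8 |   0 | dacaddefbfefddcabfc
   9 |  13 | dcabfc
  10 |  12 | ddcabfc
  11 |   4 | ddefbfefddcabfc
  12 |   5 | defbfefddcabfc
  13 |   6 | efbfefddcabfc
  14 |  10 | efddcabfc
  15 |   7 | fbfefddcabfc
  16 |  17 | fc
  17 |  11 | fddcabfc
  18 |   9 | fefddcabfc

SA = [15, 1, 3, 16, 8, 18, 14, 2, 0, 13, 12, 4, 5, 6, 10, 7, 17, 11, 9]
[i] adj suffixes → lcp
  [1] 15/1 → 1 ('a')
  [2] 1/3 → 1 ('a')
  [3] 3/16 → 0 ('')
  [4] 16/8 → 2 ('bf')
  [5] 8/18 → 0 ('')
  [6] 18/14 → 1 ('c')
  [7] 14/2 → 2 ('ca')
  [8] 2/0 → 0 ('')
  [9] 0/13 → 1 ('d')
  [10] 13/12 → 1 ('d')
  [11] 12/4 → 2 ('dd')
  [12] 4/5 → 1 ('d')
  [13] 5/6 → 0 ('')
  [14] 6/10 → 2 ('ef')
  [15] 10/7 → 0 ('')
  [16] 7/17 → 1 ('f')
  [17] 17/11 → 1 ('f')
  [18] 11/9 → 1 ('f')

n(n+1)/2 = 19·20/2 = 190
Σ LCP = 0 + 1 + 1 + 0 + 2 + 0 + 1 + 2 + 0 + 1 + 1 + 2 + 1 + 0 + 2 + 0 + 1 + 1 + 1 = 17
distinct = 190 − 17 = 173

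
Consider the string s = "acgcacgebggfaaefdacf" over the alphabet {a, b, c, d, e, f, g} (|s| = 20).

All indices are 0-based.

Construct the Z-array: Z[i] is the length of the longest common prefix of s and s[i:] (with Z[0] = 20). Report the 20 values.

[20, 0, 0, 0, 3, 0, 0, 0, 0, 0, 0, 0, 1, 1, 0, 0, 0, 2, 0, 0]

Z[0]=20
i=1: fresh scan; Z[1]=0
i=2: fresh scan; Z[2]=0
i=3: fresh scan; Z[3]=0
i=4: fresh scan; Z[4]=3 scan→box=[4,7)
i=5: min(r-i=2, Z[1]=0)=0; Z[5]=0
i=6: min(r-i=1, Z[2]=0)=0; Z[6]=0
i=7: fresh scan; Z[7]=0
i=8: fresh scan; Z[8]=0
i=9: fresh scan; Z[9]=0
i=10: fresh scan; Z[10]=0
i=11: fresh scan; Z[11]=0
i=12: fresh scan; Z[12]=1 scan→box=[12,13)
i=13: fresh scan; Z[13]=1 scan→box=[13,14)
i=14: fresh scan; Z[14]=0
i=15: fresh scan; Z[15]=0
i=16: fresh scan; Z[16]=0
i=17: fresh scan; Z[17]=2 scan→box=[17,19)
i=18: min(r-i=1, Z[1]=0)=0; Z[18]=0
i=19: fresh scan; Z[19]=0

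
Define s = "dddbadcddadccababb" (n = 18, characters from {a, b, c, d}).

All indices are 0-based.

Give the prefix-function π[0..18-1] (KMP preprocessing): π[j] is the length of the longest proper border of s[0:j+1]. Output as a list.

π[0] = 0
j=1 s[j]='d': π[1]=1 (border 'd')
j=2 s[j]='d': π[2]=2 (border 'dd')
j=3 s[j]='b': k: 2→1→0; π[3]=0 (border '')
j=4 s[j]='a': π[4]=0 (border '')
j=5 s[j]='d': π[5]=1 (border 'd')
j=6 s[j]='c': k: 1→0; π[6]=0 (border '')
j=7 s[j]='d': π[7]=1 (border 'd')
j=8 s[j]='d': π[8]=2 (border 'dd')
j=9 s[j]='a': k: 2→1→0; π[9]=0 (border '')
j=10 s[j]='d': π[10]=1 (border 'd')
j=11 s[j]='c': k: 1→0; π[11]=0 (border '')
j=12 s[j]='c': π[12]=0 (border '')
j=13 s[j]='a': π[13]=0 (border '')
j=14 s[j]='b': π[14]=0 (border '')
j=15 s[j]='a': π[15]=0 (border '')
j=16 s[j]='b': π[16]=0 (border '')
j=17 s[j]='b': π[17]=0 (border '')

[0, 1, 2, 0, 0, 1, 0, 1, 2, 0, 1, 0, 0, 0, 0, 0, 0, 0]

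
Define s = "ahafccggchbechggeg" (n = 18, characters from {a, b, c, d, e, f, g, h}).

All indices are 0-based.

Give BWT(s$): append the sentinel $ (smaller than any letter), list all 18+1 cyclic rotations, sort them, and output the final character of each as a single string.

rank  rotation             last
    0  $ahafccggchbechggeg  g
    1  afccggchbechggeg$ah  h
    2  ahafccggchbechggeg$  $
    3  bechggeg$ahafccggch  h
    4  ccggchbechggeg$ahaf  f
    5  cggchbechggeg$ahafc  c
    6  chbechggeg$ahafccgg  g
    7  chggeg$ahafccggchbe  e
    8  echggeg$ahafccggchb  b
    9  eg$ahafccggchbechgg  g
   10  fccggchbechggeg$aha  a
   11  g$ahafccggchbechgge  e
   12  gchbechggeg$ahafccg  g
   13  geg$ahafccggchbechg  g
   14  ggchbechggeg$ahafcc  c
   15  ggeg$ahafccggchbech  h
   16  hafccggchbechggeg$a  a
   17  hbechggeg$ahafccggc  c
   18  hggeg$ahafccggchbec  c

gh$hfcgebgaeggchacc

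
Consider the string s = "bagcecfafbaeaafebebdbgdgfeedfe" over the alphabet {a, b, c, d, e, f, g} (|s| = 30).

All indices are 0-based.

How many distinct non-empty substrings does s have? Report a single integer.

437

sorted suffixes:
  #0 SA[0]=12  'aafebebdbgdgfeedfe'
  #1 SA[1]=10  'aeaafebebdbgdgfeedfe'
  #2 SA[2]=7  'afbaeaafebebdbgdgfeedfe'
  #3 SA[3]=13  'afebebdbgdgfeedfe'
  #4 SA[4]=1  'agcecfafbaeaafebebdbgdgfeedfe'
  #5 SA[5]=9  'baeaafebebdbgdgfeedfe'
  #6 SA[6]=0  'bagcecfafbaeaafebebdbgdgfeedfe'
  #7 SA[7]=18  'bdbgdgfeedfe'
  #8 SA[8]=16  'bebdbgdgfeedfe'
  #9 SA[9]=20  'bgdgfeedfe'
  #10 SA[10]=3  'cecfafbaeaafebebdbgdgfeedfe'
  #11 SA[11]=5  'cfafbaeaafebebdbgdgfeedfe'
  #12 SA[12]=19  'dbgdgfeedfe'
  #13 SA[13]=27  'dfe'
  #14 SA[14]=22  'dgfeedfe'
  #15 SA[15]=29  'e'
  #16 SA[16]=11  'eaafebebdbgdgfeedfe'
  #17 SA[17]=17  'ebdbgdgfeedfe'
  #18 SA[18]=15  'ebebdbgdgfeedfe'
  #19 SA[19]=4  'ecfafbaeaafebebdbgdgfeedfe'
  #20 SA[20]=26  'edfe'
  #21 SA[21]=25  'eedfe'
  #22 SA[22]=6  'fafbaeaafebebdbgdgfeedfe'
  #23 SA[23]=8  'fbaeaafebebdbgdgfeedfe'
  #24 SA[24]=28  'fe'
  #25 SA[25]=14  'febebdbgdgfeedfe'
  #26 SA[26]=24  'feedfe'
  #27 SA[27]=2  'gcecfafbaeaafebebdbgdgfeedfe'
  #28 SA[28]=21  'gdgfeedfe'
  #29 SA[29]=23  'gfeedfe'

SA = [12, 10, 7, 13, 1, 9, 0, 18, 16, 20, 3, 5, 19, 27, 22, 29, 11, 17, 15, 4, 26, 25, 6, 8, 28, 14, 24, 2, 21, 23]
[i] adj suffixes → lcp
  [1] 12/10 → 1 ('a')
  [2] 10/7 → 1 ('a')
  [3] 7/13 → 2 ('af')
  [4] 13/1 → 1 ('a')
  [5] 1/9 → 0 ('')
  [6] 9/0 → 2 ('ba')
  [7] 0/18 → 1 ('b')
  [8] 18/16 → 1 ('b')
  [9] 16/20 → 1 ('b')
  [10] 20/3 → 0 ('')
  [11] 3/5 → 1 ('c')
  [12] 5/19 → 0 ('')
  [13] 19/27 → 1 ('d')
  [14] 27/22 → 1 ('d')
  [15] 22/29 → 0 ('')
  [16] 29/11 → 1 ('e')
  [17] 11/17 → 1 ('e')
  [18] 17/15 → 2 ('eb')
  [19] 15/4 → 1 ('e')
  [20] 4/26 → 1 ('e')
  [21] 26/25 → 1 ('e')
  [22] 25/6 → 0 ('')
  [23] 6/8 → 1 ('f')
  [24] 8/28 → 1 ('f')
  [25] 28/14 → 2 ('fe')
  [26] 14/24 → 2 ('fe')
  [27] 24/2 → 0 ('')
  [28] 2/21 → 1 ('g')
  [29] 21/23 → 1 ('g')

n(n+1)/2 = 30·31/2 = 465
Σ LCP = 0 + 1 + 1 + 2 + 1 + 0 + 2 + 1 + 1 + 1 + 0 + 1 + 0 + 1 + 1 + 0 + 1 + 1 + 2 + 1 + 1 + 1 + 0 + 1 + 1 + 2 + 2 + 0 + 1 + 1 = 28
distinct = 465 − 28 = 437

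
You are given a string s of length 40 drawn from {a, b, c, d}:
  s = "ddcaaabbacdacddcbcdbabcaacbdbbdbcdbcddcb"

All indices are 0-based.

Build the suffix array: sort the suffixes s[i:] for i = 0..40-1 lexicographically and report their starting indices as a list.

rank→(start, suffix):
  0 → (3, 'aaabbacdacddcbcdbabcaacbdbbdbcdbcddcb')
  1 → (4, 'aabbacdacddcbcdbabcaacbdbbdbcdbcddcb')
  2 → (23, 'aacbdbbdbcdbcddcb')
  3 → (5, 'abbacdacddcbcdbabcaacbdbbdbcdbcddcb')
  4 → (20, 'abcaacbdbbdbcdbcddcb')
  5 → (24, 'acbdbbdbcdbcddcb')
  6 → (8, 'acdacddcbcdbabcaacbdbbdbcdbcddcb')
  7 → (11, 'acddcbcdbabcaacbdbbdbcdbcddcb')
  8 → (39, 'b')
  9 → (19, 'babcaacbdbbdbcdbcddcb')
  10 → (7, 'bacdacddcbcdbabcaacbdbbdbcdbcddcb')
  11 → (6, 'bbacdacddcbcdbabcaacbdbbdbcdbcddcb')
  12 → (28, 'bbdbcdbcddcb')
  13 → (21, 'bcaacbdbbdbcdbcddcb')
  14 → (16, 'bcdbabcaacbdbbdbcdbcddcb')
  15 → (31, 'bcdbcddcb')
  16 → (34, 'bcddcb')
  17 → (26, 'bdbbdbcdbcddcb')
  18 → (29, 'bdbcdbcddcb')
  19 → (2, 'caaabbacdacddcbcdbabcaacbdbbdbcdbcddcb')
  20 → (22, 'caacbdbbdbcdbcddcb')
  21 → (38, 'cb')
  22 → (15, 'cbcdbabcaacbdbbdbcdbcddcb')
  23 → (25, 'cbdbbdbcdbcddcb')
  24 → (9, 'cdacddcbcdbabcaacbdbbdbcdbcddcb')
  25 → (17, 'cdbabcaacbdbbdbcdbcddcb')
  26 → (32, 'cdbcddcb')
  27 → (35, 'cddcb')
  28 → (12, 'cddcbcdbabcaacbdbbdbcdbcddcb')
  29 → (10, 'dacddcbcdbabcaacbdbbdbcdbcddcb')
  30 → (18, 'dbabcaacbdbbdbcdbcddcb')
  31 → (27, 'dbbdbcdbcddcb')
  32 → (30, 'dbcdbcddcb')
  33 → (33, 'dbcddcb')
  34 → (1, 'dcaaabbacdacddcbcdbabcaacbdbbdbcdbcddcb')
  35 → (37, 'dcb')
  36 → (14, 'dcbcdbabcaacbdbbdbcdbcddcb')
  37 → (0, 'ddcaaabbacdacddcbcdbabcaacbdbbdbcdbcddcb')
  38 → (36, 'ddcb')
  39 → (13, 'ddcbcdbabcaacbdbbdbcdbcddcb')

[3, 4, 23, 5, 20, 24, 8, 11, 39, 19, 7, 6, 28, 21, 16, 31, 34, 26, 29, 2, 22, 38, 15, 25, 9, 17, 32, 35, 12, 10, 18, 27, 30, 33, 1, 37, 14, 0, 36, 13]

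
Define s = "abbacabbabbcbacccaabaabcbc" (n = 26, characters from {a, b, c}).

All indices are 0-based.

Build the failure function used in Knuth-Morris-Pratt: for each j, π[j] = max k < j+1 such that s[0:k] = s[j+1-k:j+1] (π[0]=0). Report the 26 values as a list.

π[0] = 0
j=1 s[j]='b': π[1]=0 (border '')
j=2 s[j]='b': π[2]=0 (border '')
j=3 s[j]='a': π[3]=1 (border 'a')
j=4 s[j]='c': k: 1→0; π[4]=0 (border '')
j=5 s[j]='a': π[5]=1 (border 'a')
j=6 s[j]='b': π[6]=2 (border 'ab')
j=7 s[j]='b': π[7]=3 (border 'abb')
j=8 s[j]='a': π[8]=4 (border 'abba')
j=9 s[j]='b': k: 4→1; π[9]=2 (border 'ab')
j=10 s[j]='b': π[10]=3 (border 'abb')
j=11 s[j]='c': k: 3→0; π[11]=0 (border '')
j=12 s[j]='b': π[12]=0 (border '')
j=13 s[j]='a': π[13]=1 (border 'a')
j=14 s[j]='c': k: 1→0; π[14]=0 (border '')
j=15 s[j]='c': π[15]=0 (border '')
j=16 s[j]='c': π[16]=0 (border '')
j=17 s[j]='a': π[17]=1 (border 'a')
j=18 s[j]='a': k: 1→0; π[18]=1 (border 'a')
j=19 s[j]='b': π[19]=2 (border 'ab')
j=20 s[j]='a': k: 2→0; π[20]=1 (border 'a')
j=21 s[j]='a': k: 1→0; π[21]=1 (border 'a')
j=22 s[j]='b': π[22]=2 (border 'ab')
j=23 s[j]='c': k: 2→0; π[23]=0 (border '')
j=24 s[j]='b': π[24]=0 (border '')
j=25 s[j]='c': π[25]=0 (border '')

[0, 0, 0, 1, 0, 1, 2, 3, 4, 2, 3, 0, 0, 1, 0, 0, 0, 1, 1, 2, 1, 1, 2, 0, 0, 0]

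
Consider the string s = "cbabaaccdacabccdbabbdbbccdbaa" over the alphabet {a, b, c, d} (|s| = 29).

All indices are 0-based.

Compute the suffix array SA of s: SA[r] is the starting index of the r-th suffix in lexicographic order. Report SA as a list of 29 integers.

sorted suffixes:
  #0 SA[0]=28  'a'
  #1 SA[1]=27  'aa'
  #2 SA[2]=4  'aaccdacabccdbabbdbbccdbaa'
  #3 SA[3]=2  'abaaccdacabccdbabbdbbccdbaa'
  #4 SA[4]=17  'abbdbbccdbaa'
  #5 SA[5]=11  'abccdbabbdbbccdbaa'
  #6 SA[6]=9  'acabccdbabbdbbccdbaa'
  #7 SA[7]=5  'accdacabccdbabbdbbccdbaa'
  #8 SA[8]=26  'baa'
  #9 SA[9]=3  'baaccdacabccdbabbdbbccdbaa'
  #10 SA[10]=1  'babaaccdacabccdbabbdbbccdbaa'
  #11 SA[11]=16  'babbdbbccdbaa'
  #12 SA[12]=21  'bbccdbaa'
  #13 SA[13]=18  'bbdbbccdbaa'
  #14 SA[14]=22  'bccdbaa'
  #15 SA[15]=12  'bccdbabbdbbccdbaa'
  #16 SA[16]=19  'bdbbccdbaa'
  #17 SA[17]=10  'cabccdbabbdbbccdbaa'
  #18 SA[18]=0  'cbabaaccdacabccdbabbdbbccdbaa'
  #19 SA[19]=6  'ccdacabccdbabbdbbccdbaa'
  #20 SA[20]=23  'ccdbaa'
  #21 SA[21]=13  'ccdbabbdbbccdbaa'
  #22 SA[22]=7  'cdacabccdbabbdbbccdbaa'
  #23 SA[23]=24  'cdbaa'
  #24 SA[24]=14  'cdbabbdbbccdbaa'
  #25 SA[25]=8  'dacabccdbabbdbbccdbaa'
  #26 SA[26]=25  'dbaa'
  #27 SA[27]=15  'dbabbdbbccdbaa'
  #28 SA[28]=20  'dbbccdbaa'

[28, 27, 4, 2, 17, 11, 9, 5, 26, 3, 1, 16, 21, 18, 22, 12, 19, 10, 0, 6, 23, 13, 7, 24, 14, 8, 25, 15, 20]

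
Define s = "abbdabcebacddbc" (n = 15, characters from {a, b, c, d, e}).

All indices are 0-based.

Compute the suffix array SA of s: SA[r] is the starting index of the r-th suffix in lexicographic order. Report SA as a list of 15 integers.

[0, 4, 9, 8, 1, 13, 5, 2, 14, 10, 6, 3, 12, 11, 7]

rank→(start, suffix):
  0 → (0, 'abbdabcebacddbc')
  1 → (4, 'abcebacddbc')
  2 → (9, 'acddbc')
  3 → (8, 'bacddbc')
  4 → (1, 'bbdabcebacddbc')
  5 → (13, 'bc')
  6 → (5, 'bcebacddbc')
  7 → (2, 'bdabcebacddbc')
  8 → (14, 'c')
  9 → (10, 'cddbc')
  10 → (6, 'cebacddbc')
  11 → (3, 'dabcebacddbc')
  12 → (12, 'dbc')
  13 → (11, 'ddbc')
  14 → (7, 'ebacddbc')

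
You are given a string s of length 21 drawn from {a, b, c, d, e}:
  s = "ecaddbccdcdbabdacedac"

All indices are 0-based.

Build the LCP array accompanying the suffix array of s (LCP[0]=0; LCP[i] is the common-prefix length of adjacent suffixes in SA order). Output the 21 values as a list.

[0, 1, 2, 1, 0, 1, 1, 0, 1, 1, 1, 2, 1, 0, 3, 1, 2, 1, 1, 0, 1]

rank | idx | suffix
   0 |  12 | abdacedac
   1 |  19 | ac
   2 |  15 | acedac
   3 |   2 | addbccdcdbabdacedac
   4 |  11 | babdacedac
   5 |   5 | bccdcdbabdacedac
   6 |  13 | bdacedac
   7 |  20 | c
   8 |   1 | caddbccdcdbabdacedac
   9 |   6 | ccdcdbabdacedac
  10 |   9 | cdbabdacedac
  11 |   7 | cdcdbabdacedac
  12 |  16 | cedac
  13 |  18 | dac
  14 |  14 | dacedac
  15 |  10 | dbabdacedac
  16 |   4 | dbccdcdbabdacedac
  17 |   8 | dcdbabdacedac
  18 |   3 | ddbccdcdbabdacedac
  19 |   0 | ecaddbccdcdbabdacedac
  20 |  17 | edac

SA = [12, 19, 15, 2, 11, 5, 13, 20, 1, 6, 9, 7, 16, 18, 14, 10, 4, 8, 3, 0, 17]
[i] adj suffixes → lcp
  [1] 12/19 → 1 ('a')
  [2] 19/15 → 2 ('ac')
  [3] 15/2 → 1 ('a')
  [4] 2/11 → 0 ('')
  [5] 11/5 → 1 ('b')
  [6] 5/13 → 1 ('b')
  [7] 13/20 → 0 ('')
  [8] 20/1 → 1 ('c')
  [9] 1/6 → 1 ('c')
  [10] 6/9 → 1 ('c')
  [11] 9/7 → 2 ('cd')
  [12] 7/16 → 1 ('c')
  [13] 16/18 → 0 ('')
  [14] 18/14 → 3 ('dac')
  [15] 14/10 → 1 ('d')
  [16] 10/4 → 2 ('db')
  [17] 4/8 → 1 ('d')
  [18] 8/3 → 1 ('d')
  [19] 3/0 → 0 ('')
  [20] 0/17 → 1 ('e')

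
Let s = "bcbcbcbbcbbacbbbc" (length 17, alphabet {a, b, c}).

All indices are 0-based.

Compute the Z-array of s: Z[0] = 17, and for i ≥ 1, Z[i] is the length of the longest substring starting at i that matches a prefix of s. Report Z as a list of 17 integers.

Z[0]=17
i=1: fresh scan; Z[1]=0
i=2: fresh scan; Z[2]=5 scan→box=[2,7)
i=3: min(r-i=4, Z[1]=0)=0; Z[3]=0
i=4: min(r-i=3, Z[2]=5)=3; Z[4]=3
i=5: min(r-i=2, Z[3]=0)=0; Z[5]=0
i=6: min(r-i=1, Z[4]=3)=1; Z[6]=1
i=7: fresh scan; Z[7]=3 scan→box=[7,10)
i=8: min(r-i=2, Z[1]=0)=0; Z[8]=0
i=9: min(r-i=1, Z[2]=5)=1; Z[9]=1
i=10: fresh scan; Z[10]=1 scan→box=[10,11)
i=11: fresh scan; Z[11]=0
i=12: fresh scan; Z[12]=0
i=13: fresh scan; Z[13]=1 scan→box=[13,14)
i=14: fresh scan; Z[14]=1 scan→box=[14,15)
i=15: fresh scan; Z[15]=2 scan→box=[15,17)
i=16: min(r-i=1, Z[1]=0)=0; Z[16]=0

[17, 0, 5, 0, 3, 0, 1, 3, 0, 1, 1, 0, 0, 1, 1, 2, 0]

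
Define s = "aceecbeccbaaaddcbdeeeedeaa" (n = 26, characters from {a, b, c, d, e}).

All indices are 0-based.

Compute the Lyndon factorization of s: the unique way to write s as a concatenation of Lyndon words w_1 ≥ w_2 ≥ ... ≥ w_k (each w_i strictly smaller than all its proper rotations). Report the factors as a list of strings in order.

["aceecbeccb", "aaaddcbdeeeede", "a", "a"]

emit factor 1: 'aceecbeccb' (i=0, period=10)
emit factor 2: 'aaaddcbdeeeede' (i=10, period=14)
emit factor 3: 'a' (i=24, period=1)
emit factor 4: 'a' (i=25, period=1)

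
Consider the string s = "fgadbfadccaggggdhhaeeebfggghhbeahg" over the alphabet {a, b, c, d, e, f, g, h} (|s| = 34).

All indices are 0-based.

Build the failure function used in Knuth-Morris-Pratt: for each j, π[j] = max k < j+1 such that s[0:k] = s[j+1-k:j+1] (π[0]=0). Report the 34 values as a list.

[0, 0, 0, 0, 0, 1, 0, 0, 0, 0, 0, 0, 0, 0, 0, 0, 0, 0, 0, 0, 0, 0, 0, 1, 2, 0, 0, 0, 0, 0, 0, 0, 0, 0]

π[0] = 0
j=1 s[j]='g': π[1]=0 (border '')
j=2 s[j]='a': π[2]=0 (border '')
j=3 s[j]='d': π[3]=0 (border '')
j=4 s[j]='b': π[4]=0 (border '')
j=5 s[j]='f': π[5]=1 (border 'f')
j=6 s[j]='a': k: 1→0; π[6]=0 (border '')
j=7 s[j]='d': π[7]=0 (border '')
j=8 s[j]='c': π[8]=0 (border '')
j=9 s[j]='c': π[9]=0 (border '')
j=10 s[j]='a': π[10]=0 (border '')
j=11 s[j]='g': π[11]=0 (border '')
j=12 s[j]='g': π[12]=0 (border '')
j=13 s[j]='g': π[13]=0 (border '')
j=14 s[j]='g': π[14]=0 (border '')
j=15 s[j]='d': π[15]=0 (border '')
j=16 s[j]='h': π[16]=0 (border '')
j=17 s[j]='h': π[17]=0 (border '')
j=18 s[j]='a': π[18]=0 (border '')
j=19 s[j]='e': π[19]=0 (border '')
j=20 s[j]='e': π[20]=0 (border '')
j=21 s[j]='e': π[21]=0 (border '')
j=22 s[j]='b': π[22]=0 (border '')
j=23 s[j]='f': π[23]=1 (border 'f')
j=24 s[j]='g': π[24]=2 (border 'fg')
j=25 s[j]='g': k: 2→0; π[25]=0 (border '')
j=26 s[j]='g': π[26]=0 (border '')
j=27 s[j]='h': π[27]=0 (border '')
j=28 s[j]='h': π[28]=0 (border '')
j=29 s[j]='b': π[29]=0 (border '')
j=30 s[j]='e': π[30]=0 (border '')
j=31 s[j]='a': π[31]=0 (border '')
j=32 s[j]='h': π[32]=0 (border '')
j=33 s[j]='g': π[33]=0 (border '')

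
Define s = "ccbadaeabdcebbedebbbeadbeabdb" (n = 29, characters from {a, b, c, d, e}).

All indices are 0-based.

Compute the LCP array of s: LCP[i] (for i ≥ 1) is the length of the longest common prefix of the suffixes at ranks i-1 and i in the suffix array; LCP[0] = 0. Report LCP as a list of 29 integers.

rank | idx | suffix
   0 |  25 | abdb
   1 |   7 | abdcebbedebbbeadbeabdb
   2 |   3 | adaeabdcebbedebbbeadbeabdb
   3 |  21 | adbeabdb
   4 |   5 | aeabdcebbedebbbeadbeabdb
   5 |  28 | b
   6 |   2 | badaeabdcebbedebbbeadbeabdb
   7 |  17 | bbbeadbeabdb
   8 |  18 | bbeadbeabdb
   9 |  12 | bbedebbbeadbeabdb
  10 |  26 | bdb
  11 |   8 | bdcebbedebbbeadbeabdb
  12 |  23 | beabdb
  13 |  19 | beadbeabdb
  14 |  13 | bedebbbeadbeabdb
  15 |   1 | cbadaeabdcebbedebbbeadbeabdb
  16 |   0 | ccbadaeabdcebbedebbbeadbeabdb
  17 |  10 | cebbedebbbeadbeabdb
  18 |   4 | daeabdcebbedebbbeadbeabdb
  19 |  27 | db
  20 |  22 | dbeabdb
  21 |   9 | dcebbedebbbeadbeabdb
  22 |  15 | debbbeadbeabdb
  23 |  24 | eabdb
  24 |   6 | eabdcebbedebbbeadbeabdb
  25 |  20 | eadbeabdb
  26 |  16 | ebbbeadbeabdb
  27 |  11 | ebbedebbbeadbeabdb
  28 |  14 | edebbbeadbeabdb

SA = [25, 7, 3, 21, 5, 28, 2, 17, 18, 12, 26, 8, 23, 19, 13, 1, 0, 10, 4, 27, 22, 9, 15, 24, 6, 20, 16, 11, 14]
rank  pair      lcp
   1  s[25:],s[7:]  3  'abd'
   2  s[7:],s[3:]  1  'a'
   3  s[3:],s[21:]  2  'ad'
   4  s[21:],s[5:]  1  'a'
   5  s[5:],s[28:]  0  ''
   6  s[28:],s[2:]  1  'b'
   7  s[2:],s[17:]  1  'b'
   8  s[17:],s[18:]  2  'bb'
   9  s[18:],s[12:]  3  'bbe'
  10  s[12:],s[26:]  1  'b'
  11  s[26:],s[8:]  2  'bd'
  12  s[8:],s[23:]  1  'b'
  13  s[23:],s[19:]  3  'bea'
  14  s[19:],s[13:]  2  'be'
  15  s[13:],s[1:]  0  ''
  16  s[1:],s[0:]  1  'c'
  17  s[0:],s[10:]  1  'c'
  18  s[10:],s[4:]  0  ''
  19  s[4:],s[27:]  1  'd'
  20  s[27:],s[22:]  2  'db'
  21  s[22:],s[9:]  1  'd'
  22  s[9:],s[15:]  1  'd'
  23  s[15:],s[24:]  0  ''
  24  s[24:],s[6:]  4  'eabd'
  25  s[6:],s[20:]  2  'ea'
  26  s[20:],s[16:]  1  'e'
  27  s[16:],s[11:]  3  'ebb'
  28  s[11:],s[14:]  1  'e'

[0, 3, 1, 2, 1, 0, 1, 1, 2, 3, 1, 2, 1, 3, 2, 0, 1, 1, 0, 1, 2, 1, 1, 0, 4, 2, 1, 3, 1]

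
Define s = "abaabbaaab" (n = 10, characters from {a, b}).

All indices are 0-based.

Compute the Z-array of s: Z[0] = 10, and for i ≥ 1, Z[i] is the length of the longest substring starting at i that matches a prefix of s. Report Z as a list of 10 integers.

Z[0]=10
i=1: i≥r, start 0; Z[1]=0
i=2: i≥r, start 0; Z[2]=1 scan→box=[2,3)
i=3: i≥r, start 0; Z[3]=2 scan→box=[3,5)
i=4: min(r-i=1, Z[1]=0)=0; Z[4]=0
i=5: i≥r, start 0; Z[5]=0
i=6: i≥r, start 0; Z[6]=1 scan→box=[6,7)
i=7: i≥r, start 0; Z[7]=1 scan→box=[7,8)
i=8: i≥r, start 0; Z[8]=2 scan→box=[8,10)
i=9: min(r-i=1, Z[1]=0)=0; Z[9]=0

[10, 0, 1, 2, 0, 0, 1, 1, 2, 0]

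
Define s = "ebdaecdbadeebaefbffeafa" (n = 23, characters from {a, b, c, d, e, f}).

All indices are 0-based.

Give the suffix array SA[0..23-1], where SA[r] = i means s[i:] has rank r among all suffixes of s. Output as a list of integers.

[22, 8, 3, 13, 20, 7, 12, 1, 16, 5, 2, 6, 9, 19, 11, 0, 4, 10, 14, 21, 15, 18, 17]

rank→(start, suffix):
  0 → (22, 'a')
  1 → (8, 'adeebaefbffeafa')
  2 → (3, 'aecdbadeebaefbffeafa')
  3 → (13, 'aefbffeafa')
  4 → (20, 'afa')
  5 → (7, 'badeebaefbffeafa')
  6 → (12, 'baefbffeafa')
  7 → (1, 'bdaecdbadeebaefbffeafa')
  8 → (16, 'bffeafa')
  9 → (5, 'cdbadeebaefbffeafa')
  10 → (2, 'daecdbadeebaefbffeafa')
  11 → (6, 'dbadeebaefbffeafa')
  12 → (9, 'deebaefbffeafa')
  13 → (19, 'eafa')
  14 → (11, 'ebaefbffeafa')
  15 → (0, 'ebdaecdbadeebaefbffeafa')
  16 → (4, 'ecdbadeebaefbffeafa')
  17 → (10, 'eebaefbffeafa')
  18 → (14, 'efbffeafa')
  19 → (21, 'fa')
  20 → (15, 'fbffeafa')
  21 → (18, 'feafa')
  22 → (17, 'ffeafa')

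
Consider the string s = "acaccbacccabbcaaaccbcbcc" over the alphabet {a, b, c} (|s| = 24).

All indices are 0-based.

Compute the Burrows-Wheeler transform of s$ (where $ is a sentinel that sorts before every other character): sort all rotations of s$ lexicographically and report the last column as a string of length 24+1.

rank  rotation                   last
    0  $acaccbacccabbcaaaccbcbcc  c
    1  aaaccbcbcc$acaccbacccabbc  c
    2  aaccbcbcc$acaccbacccabbca  a
    3  abbcaaaccbcbcc$acaccbaccc  c
    4  acaccbacccabbcaaaccbcbcc$  $
    5  accbacccabbcaaaccbcbcc$ac  c
    6  accbcbcc$acaccbacccabbcaa  a
    7  acccabbcaaaccbcbcc$acaccb  b
    8  bacccabbcaaaccbcbcc$acacc  c
    9  bbcaaaccbcbcc$acaccbaccca  a
   10  bcaaaccbcbcc$acaccbacccab  b
   11  bcbcc$acaccbacccabbcaaacc  c
   12  bcc$acaccbacccabbcaaaccbc  c
   13  c$acaccbacccabbcaaaccbcbc  c
   14  caaaccbcbcc$acaccbacccabb  b
   15  cabbcaaaccbcbcc$acaccbacc  c
   16  caccbacccabbcaaaccbcbcc$a  a
   17  cbacccabbcaaaccbcbcc$acac  c
   18  cbcbcc$acaccbacccabbcaaac  c
   19  cbcc$acaccbacccabbcaaaccb  b
   20  cc$acaccbacccabbcaaaccbcb  b
   21  ccabbcaaaccbcbcc$acaccbac  c
   22  ccbacccabbcaaaccbcbcc$aca  a
   23  ccbcbcc$acaccbacccabbcaaa  a
   24  cccabbcaaaccbcbcc$acaccba  a

ccac$cabcabcccbcaccbbcaaa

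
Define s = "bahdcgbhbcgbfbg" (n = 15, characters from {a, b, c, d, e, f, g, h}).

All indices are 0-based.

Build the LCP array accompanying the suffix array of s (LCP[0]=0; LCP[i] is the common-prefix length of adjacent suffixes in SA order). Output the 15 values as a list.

[0, 0, 1, 1, 1, 1, 0, 3, 0, 0, 0, 1, 2, 0, 1]

rank | idx | suffix
   0 |   1 | ahdcgbhbcgbfbg
   1 |   0 | bahdcgbhbcgbfbg
   2 |   8 | bcgbfbg
   3 |  11 | bfbg
   4 |  13 | bg
   5 |   6 | bhbcgbfbg
   6 |   9 | cgbfbg
   7 |   4 | cgbhbcgbfbg
   8 |   3 | dcgbhbcgbfbg
   9 |  12 | fbg
  10 |  14 | g
  11 |  10 | gbfbg
  12 |   5 | gbhbcgbfbg
  13 |   7 | hbcgbfbg
  14 |   2 | hdcgbhbcgbfbg

SA = [1, 0, 8, 11, 13, 6, 9, 4, 3, 12, 14, 10, 5, 7, 2]
rank  pair      lcp
   1  s[1:],s[0:]  0  ''
   2  s[0:],s[8:]  1  'b'
   3  s[8:],s[11:]  1  'b'
   4  s[11:],s[13:]  1  'b'
   5  s[13:],s[6:]  1  'b'
   6  s[6:],s[9:]  0  ''
   7  s[9:],s[4:]  3  'cgb'
   8  s[4:],s[3:]  0  ''
   9  s[3:],s[12:]  0  ''
  10  s[12:],s[14:]  0  ''
  11  s[14:],s[10:]  1  'g'
  12  s[10:],s[5:]  2  'gb'
  13  s[5:],s[7:]  0  ''
  14  s[7:],s[2:]  1  'h'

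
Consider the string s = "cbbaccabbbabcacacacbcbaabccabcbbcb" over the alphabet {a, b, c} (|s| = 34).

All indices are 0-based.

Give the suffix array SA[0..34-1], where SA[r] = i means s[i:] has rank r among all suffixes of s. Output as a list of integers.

[22, 6, 10, 27, 23, 13, 15, 17, 3, 33, 21, 9, 2, 8, 1, 7, 30, 11, 31, 19, 28, 24, 5, 26, 12, 14, 16, 32, 20, 0, 29, 18, 4, 25]

sorted suffixes:
  #0 SA[0]=22  'aabccabcbbcb'
  #1 SA[1]=6  'abbbabcacacacbcbaabccabcbbcb'
  #2 SA[2]=10  'abcacacacbcbaabccabcbbcb'
  #3 SA[3]=27  'abcbbcb'
  #4 SA[4]=23  'abccabcbbcb'
  #5 SA[5]=13  'acacacbcbaabccabcbbcb'
  #6 SA[6]=15  'acacbcbaabccabcbbcb'
  #7 SA[7]=17  'acbcbaabccabcbbcb'
  #8 SA[8]=3  'accabbbabcacacacbcbaabccabcbbcb'
  #9 SA[9]=33  'b'
  #10 SA[10]=21  'baabccabcbbcb'
  #11 SA[11]=9  'babcacacacbcbaabccabcbbcb'
  #12 SA[12]=2  'baccabbbabcacacacbcbaabccabcbbcb'
  #13 SA[13]=8  'bbabcacacacbcbaabccabcbbcb'
  #14 SA[14]=1  'bbaccabbbabcacacacbcbaabccabcbbcb'
  #15 SA[15]=7  'bbbabcacacacbcbaabccabcbbcb'
  #16 SA[16]=30  'bbcb'
  #17 SA[17]=11  'bcacacacbcbaabccabcbbcb'
  #18 SA[18]=31  'bcb'
  #19 SA[19]=19  'bcbaabccabcbbcb'
  #20 SA[20]=28  'bcbbcb'
  #21 SA[21]=24  'bccabcbbcb'
  #22 SA[22]=5  'cabbbabcacacacbcbaabccabcbbcb'
  #23 SA[23]=26  'cabcbbcb'
  #24 SA[24]=12  'cacacacbcbaabccabcbbcb'
  #25 SA[25]=14  'cacacbcbaabccabcbbcb'
  #26 SA[26]=16  'cacbcbaabccabcbbcb'
  #27 SA[27]=32  'cb'
  #28 SA[28]=20  'cbaabccabcbbcb'
  #29 SA[29]=0  'cbbaccabbbabcacacacbcbaabccabcbbcb'
  #30 SA[30]=29  'cbbcb'
  #31 SA[31]=18  'cbcbaabccabcbbcb'
  #32 SA[32]=4  'ccabbbabcacacacbcbaabccabcbbcb'
  #33 SA[33]=25  'ccabcbbcb'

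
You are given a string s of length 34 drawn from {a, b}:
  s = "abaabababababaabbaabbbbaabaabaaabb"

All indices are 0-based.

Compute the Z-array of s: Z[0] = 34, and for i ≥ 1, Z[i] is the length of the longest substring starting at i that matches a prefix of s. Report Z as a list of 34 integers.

Z[0]=34
i=1: i≥r, start 0; Z[1]=0
i=2: i≥r, start 0; Z[2]=1 grow→box=[2,3)
i=3: i≥r, start 0; Z[3]=3 grow→box=[3,6)
i=4: min(r-i=2, Z[1]=0)=0; Z[4]=0
i=5: min(r-i=1, Z[2]=1)=1; Z[5]=3 grow→box=[5,8)
i=6: min(r-i=2, Z[1]=0)=0; Z[6]=0
i=7: min(r-i=1, Z[2]=1)=1; Z[7]=3 grow→box=[7,10)
i=8: min(r-i=2, Z[1]=0)=0; Z[8]=0
i=9: min(r-i=1, Z[2]=1)=1; Z[9]=3 grow→box=[9,12)
i=10: min(r-i=2, Z[1]=0)=0; Z[10]=0
i=11: min(r-i=1, Z[2]=1)=1; Z[11]=5 grow→box=[11,16)
i=12: min(r-i=4, Z[1]=0)=0; Z[12]=0
i=13: min(r-i=3, Z[2]=1)=1; Z[13]=1
i=14: min(r-i=2, Z[3]=3)=2; Z[14]=2
i=15: min(r-i=1, Z[4]=0)=0; Z[15]=0
i=16: i≥r, start 0; Z[16]=0
i=17: i≥r, start 0; Z[17]=1 grow→box=[17,18)
i=18: i≥r, start 0; Z[18]=2 grow→box=[18,20)
i=19: min(r-i=1, Z[1]=0)=0; Z[19]=0
i=20: i≥r, start 0; Z[20]=0
i=21: i≥r, start 0; Z[21]=0
i=22: i≥r, start 0; Z[22]=0
i=23: i≥r, start 0; Z[23]=1 grow→box=[23,24)
i=24: i≥r, start 0; Z[24]=6 grow→box=[24,30)
i=25: min(r-i=5, Z[1]=0)=0; Z[25]=0
i=26: min(r-i=4, Z[2]=1)=1; Z[26]=1
i=27: min(r-i=3, Z[3]=3)=3; Z[27]=4 grow→box=[27,31)
i=28: min(r-i=3, Z[1]=0)=0; Z[28]=0
i=29: min(r-i=2, Z[2]=1)=1; Z[29]=1
i=30: min(r-i=1, Z[3]=3)=1; Z[30]=1
i=31: i≥r, start 0; Z[31]=2 grow→box=[31,33)
i=32: min(r-i=1, Z[1]=0)=0; Z[32]=0
i=33: i≥r, start 0; Z[33]=0

[34, 0, 1, 3, 0, 3, 0, 3, 0, 3, 0, 5, 0, 1, 2, 0, 0, 1, 2, 0, 0, 0, 0, 1, 6, 0, 1, 4, 0, 1, 1, 2, 0, 0]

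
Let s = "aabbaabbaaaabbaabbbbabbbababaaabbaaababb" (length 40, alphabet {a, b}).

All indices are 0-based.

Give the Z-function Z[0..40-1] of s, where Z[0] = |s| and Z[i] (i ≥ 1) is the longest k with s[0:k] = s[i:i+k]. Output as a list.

Z[0]=40
i=1: fresh scan; Z[1]=1 grow→box=[1,2)
i=2: fresh scan; Z[2]=0
i=3: fresh scan; Z[3]=0
i=4: fresh scan; Z[4]=6 grow→box=[4,10)
i=5: min(r-i=5, Z[1]=1)=1; Z[5]=1
i=6: min(r-i=4, Z[2]=0)=0; Z[6]=0
i=7: min(r-i=3, Z[3]=0)=0; Z[7]=0
i=8: min(r-i=2, Z[4]=6)=2; Z[8]=2
i=9: min(r-i=1, Z[5]=1)=1; Z[9]=2 grow→box=[9,11)
i=10: min(r-i=1, Z[1]=1)=1; Z[10]=8 grow→box=[10,18)
i=11: min(r-i=7, Z[1]=1)=1; Z[11]=1
i=12: min(r-i=6, Z[2]=0)=0; Z[12]=0
i=13: min(r-i=5, Z[3]=0)=0; Z[13]=0
i=14: min(r-i=4, Z[4]=6)=4; Z[14]=4
i=15: min(r-i=3, Z[5]=1)=1; Z[15]=1
i=16: min(r-i=2, Z[6]=0)=0; Z[16]=0
i=17: min(r-i=1, Z[7]=0)=0; Z[17]=0
i=18: fresh scan; Z[18]=0
i=19: fresh scan; Z[19]=0
i=20: fresh scan; Z[20]=1 grow→box=[20,21)
i=21: fresh scan; Z[21]=0
i=22: fresh scan; Z[22]=0
i=23: fresh scan; Z[23]=0
i=24: fresh scan; Z[24]=1 grow→box=[24,25)
i=25: fresh scan; Z[25]=0
i=26: fresh scan; Z[26]=1 grow→box=[26,27)
i=27: fresh scan; Z[27]=0
i=28: fresh scan; Z[28]=2 grow→box=[28,30)
i=29: min(r-i=1, Z[1]=1)=1; Z[29]=6 grow→box=[29,35)
i=30: min(r-i=5, Z[1]=1)=1; Z[30]=1
i=31: min(r-i=4, Z[2]=0)=0; Z[31]=0
i=32: min(r-i=3, Z[3]=0)=0; Z[32]=0
i=33: min(r-i=2, Z[4]=6)=2; Z[33]=2
i=34: min(r-i=1, Z[5]=1)=1; Z[34]=3 grow→box=[34,37)
i=35: min(r-i=2, Z[1]=1)=1; Z[35]=1
i=36: min(r-i=1, Z[2]=0)=0; Z[36]=0
i=37: fresh scan; Z[37]=1 grow→box=[37,38)
i=38: fresh scan; Z[38]=0
i=39: fresh scan; Z[39]=0

[40, 1, 0, 0, 6, 1, 0, 0, 2, 2, 8, 1, 0, 0, 4, 1, 0, 0, 0, 0, 1, 0, 0, 0, 1, 0, 1, 0, 2, 6, 1, 0, 0, 2, 3, 1, 0, 1, 0, 0]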